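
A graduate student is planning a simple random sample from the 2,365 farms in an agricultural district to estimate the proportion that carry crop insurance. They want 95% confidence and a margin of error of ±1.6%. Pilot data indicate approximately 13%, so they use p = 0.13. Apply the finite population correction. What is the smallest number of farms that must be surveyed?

989

For 95% confidence, z = 1.960.
Unadjusted: n₀ = 1.960² × 0.13 × 0.87 / 0.016² ≈ 1697.21, so n₀ = 1698.
Finite population correction with N = 2,365: n = n₀ / (1 + (n₀−1)/N) = 1698 / (1 + 1697/2365) = 1698 / 1.7175 ≈ 988.62.
Rounding up, n = 989.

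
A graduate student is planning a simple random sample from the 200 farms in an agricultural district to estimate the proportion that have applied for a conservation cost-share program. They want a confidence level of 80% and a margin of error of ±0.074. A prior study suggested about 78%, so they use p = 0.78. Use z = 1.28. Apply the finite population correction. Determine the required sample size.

42

Unadjusted: n₀ = 1.28² × 0.78 × 0.22 / 0.074² ≈ 51.34, so n₀ = 52.
Finite population correction with N = 200: n = n₀ / (1 + (n₀−1)/N) = 52 / (1 + 51/200) = 52 / 1.2550 ≈ 41.43.
Rounding up, n = 42.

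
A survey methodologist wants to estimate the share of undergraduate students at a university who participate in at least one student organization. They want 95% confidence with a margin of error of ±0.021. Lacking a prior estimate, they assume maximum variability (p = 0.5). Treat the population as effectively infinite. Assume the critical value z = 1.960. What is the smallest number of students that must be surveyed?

2178

With p = 0.5, p(1−p) = 0.25.
n = z²·p(1−p)/E² = 1.960² × 0.2500 / 0.021² = 3.8416 × 0.2500 / 0.000441 ≈ 2177.78.
Rounding up gives n = 2178.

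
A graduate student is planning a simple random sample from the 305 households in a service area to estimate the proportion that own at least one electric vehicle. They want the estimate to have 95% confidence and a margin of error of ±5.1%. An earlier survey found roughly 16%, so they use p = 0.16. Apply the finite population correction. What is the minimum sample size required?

121

For 95% confidence, z = 1.960.
Unadjusted: n₀ = 1.960² × 0.16 × 0.84 / 0.051² ≈ 198.50, so n₀ = 199.
Finite population correction with N = 305: n = n₀ / (1 + (n₀−1)/N) = 199 / (1 + 198/305) = 199 / 1.6492 ≈ 120.67.
Rounding up, n = 121.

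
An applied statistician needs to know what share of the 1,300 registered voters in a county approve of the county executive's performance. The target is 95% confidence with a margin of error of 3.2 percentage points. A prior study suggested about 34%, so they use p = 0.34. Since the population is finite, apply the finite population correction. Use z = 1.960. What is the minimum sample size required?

Unadjusted: n₀ = 1.960² × 0.34 × 0.66 / 0.032² ≈ 841.85, so n₀ = 842.
Finite population correction with N = 1,300: n = n₀ / (1 + (n₀−1)/N) = 842 / (1 + 841/1300) = 842 / 1.6469 ≈ 511.26.
Rounding up, n = 512.

512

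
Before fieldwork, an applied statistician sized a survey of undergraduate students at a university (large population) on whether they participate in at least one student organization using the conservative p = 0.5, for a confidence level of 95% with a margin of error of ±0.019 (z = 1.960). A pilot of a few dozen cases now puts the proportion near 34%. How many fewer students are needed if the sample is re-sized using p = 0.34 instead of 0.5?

273

Conservative (p = 0.5): n = 1.960² × 0.25 / 0.019² ≈ 2660.39 → 2661.
Using p = 0.34: p(1−p) = 0.2244, so n = 1.960² × 0.2244 / 0.019² ≈ 2387.96 → 2388.
Reduction: 2661 − 2388 = 273.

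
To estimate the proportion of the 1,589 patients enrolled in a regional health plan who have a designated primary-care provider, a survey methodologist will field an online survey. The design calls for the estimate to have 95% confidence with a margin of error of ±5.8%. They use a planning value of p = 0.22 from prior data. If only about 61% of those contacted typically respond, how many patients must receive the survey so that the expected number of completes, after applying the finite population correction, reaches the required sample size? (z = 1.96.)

287

Completed interviews needed (unadjusted): n₀ = 1.96² × 0.1716 / 0.058² ≈ 195.96 → 196.
FPC for N = 1,589: n = 196 / (1 + 195/1589) = 196 / 1.1227 ≈ 174.58 → 175.
At a 61% response rate, contacts needed = 175 / 0.61 ≈ 286.89 → 287.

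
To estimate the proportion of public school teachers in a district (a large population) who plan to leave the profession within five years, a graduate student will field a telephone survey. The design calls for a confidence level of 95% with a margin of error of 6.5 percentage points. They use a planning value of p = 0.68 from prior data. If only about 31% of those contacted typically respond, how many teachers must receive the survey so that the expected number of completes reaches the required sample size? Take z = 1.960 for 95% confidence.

639

Completed interviews needed: n₀ = 1.960² × 0.2176 / 0.065² ≈ 197.85 → 198.
At a 31% response rate, contacts needed = 198 / 0.31 ≈ 638.71 → 639.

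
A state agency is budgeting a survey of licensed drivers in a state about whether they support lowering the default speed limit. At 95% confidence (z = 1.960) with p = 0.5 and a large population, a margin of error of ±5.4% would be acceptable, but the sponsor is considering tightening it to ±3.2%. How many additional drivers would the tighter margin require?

At ±5.4%: n = 1.960² × 0.2500 / 0.054² ≈ 329.36 → 330.
At ±3.2%: n = 1.960² × 0.2500 / 0.032² ≈ 937.89 → 938.
Additional respondents: 938 − 330 = 608.

608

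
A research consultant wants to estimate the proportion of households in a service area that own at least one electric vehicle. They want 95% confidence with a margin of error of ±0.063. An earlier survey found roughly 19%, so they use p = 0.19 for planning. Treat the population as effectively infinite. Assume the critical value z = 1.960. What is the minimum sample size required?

149

With p = 0.19, p(1−p) = 0.1539.
n = z²·p(1−p)/E² = 1.960² × 0.1539 / 0.063² = 3.8416 × 0.1539 / 0.003969 ≈ 148.96.
Rounding up gives n = 149.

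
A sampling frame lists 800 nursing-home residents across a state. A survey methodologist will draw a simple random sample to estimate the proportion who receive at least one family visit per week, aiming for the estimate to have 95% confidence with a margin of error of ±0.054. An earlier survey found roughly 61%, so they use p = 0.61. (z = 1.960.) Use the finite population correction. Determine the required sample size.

226

Unadjusted: n₀ = 1.960² × 0.61 × 0.39 / 0.054² ≈ 313.41, so n₀ = 314.
Finite population correction with N = 800: n = n₀ / (1 + (n₀−1)/N) = 314 / (1 + 313/800) = 314 / 1.3912 ≈ 225.70.
Rounding up, n = 226.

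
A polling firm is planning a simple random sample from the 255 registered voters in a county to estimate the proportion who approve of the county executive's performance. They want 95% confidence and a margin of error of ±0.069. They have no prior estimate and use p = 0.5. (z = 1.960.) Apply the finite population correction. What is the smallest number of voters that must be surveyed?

113

Unadjusted: n₀ = 1.960² × 0.50 × 0.50 / 0.069² ≈ 201.72, so n₀ = 202.
Finite population correction with N = 255: n = n₀ / (1 + (n₀−1)/N) = 202 / (1 + 201/255) = 202 / 1.7882 ≈ 112.96.
Rounding up, n = 113.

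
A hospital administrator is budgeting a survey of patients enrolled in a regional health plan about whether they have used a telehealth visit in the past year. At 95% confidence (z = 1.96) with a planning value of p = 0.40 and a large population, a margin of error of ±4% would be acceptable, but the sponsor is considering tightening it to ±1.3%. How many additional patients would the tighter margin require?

At ±4%: n = 1.96² × 0.2400 / 0.040² ≈ 576.24 → 577.
At ±1.3%: n = 1.96² × 0.2400 / 0.013² ≈ 5455.53 → 5456.
Additional respondents: 5456 − 577 = 4879.

4879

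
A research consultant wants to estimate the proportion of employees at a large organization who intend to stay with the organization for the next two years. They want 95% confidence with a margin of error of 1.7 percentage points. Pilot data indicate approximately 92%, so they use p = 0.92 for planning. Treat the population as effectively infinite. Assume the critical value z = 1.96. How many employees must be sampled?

With p = 0.92, p(1−p) = 0.0736.
n = z²·p(1−p)/E² = 1.96² × 0.0736 / 0.017² = 3.8416 × 0.0736 / 0.000289 ≈ 978.35.
Rounding up gives n = 979.

979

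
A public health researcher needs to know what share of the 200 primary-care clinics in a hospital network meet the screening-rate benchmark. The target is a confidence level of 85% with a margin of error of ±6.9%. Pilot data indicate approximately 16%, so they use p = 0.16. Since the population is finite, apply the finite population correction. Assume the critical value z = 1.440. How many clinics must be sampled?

46

Unadjusted: n₀ = 1.440² × 0.16 × 0.84 / 0.069² ≈ 58.54, so n₀ = 59.
Finite population correction with N = 200: n = n₀ / (1 + (n₀−1)/N) = 59 / (1 + 58/200) = 59 / 1.2900 ≈ 45.74.
Rounding up, n = 46.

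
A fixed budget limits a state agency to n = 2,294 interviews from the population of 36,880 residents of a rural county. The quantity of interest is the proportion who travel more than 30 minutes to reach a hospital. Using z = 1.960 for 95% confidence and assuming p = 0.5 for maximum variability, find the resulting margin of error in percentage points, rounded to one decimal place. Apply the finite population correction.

2.0

Finite-population factor: (N−n)/(N−1) = (36880−2294)/(36880−1) = 0.9378.
SE(p̂) = √[p(1−p)/n · (N−n)/(N−1)] = √[0.2500/2294 × 0.9378] = 0.01011.
E = z × SE = 1.960 × 0.01011 = 0.01981 ≈ 2.0 percentage points.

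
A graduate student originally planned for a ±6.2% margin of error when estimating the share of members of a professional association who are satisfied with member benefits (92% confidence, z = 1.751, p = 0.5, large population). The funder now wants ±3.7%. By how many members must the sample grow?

At ±6.2%: n = 1.751² × 0.2500 / 0.062² ≈ 199.40 → 200.
At ±3.7%: n = 1.751² × 0.2500 / 0.037² ≈ 559.90 → 560.
Additional respondents: 560 − 200 = 360.

360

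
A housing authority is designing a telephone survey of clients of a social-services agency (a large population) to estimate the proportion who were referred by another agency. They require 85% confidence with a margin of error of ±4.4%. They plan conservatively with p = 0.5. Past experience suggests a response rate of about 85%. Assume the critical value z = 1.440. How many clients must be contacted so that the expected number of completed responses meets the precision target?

Completed interviews needed: n₀ = 1.440² × 0.2500 / 0.044² ≈ 267.77 → 268.
At an 85% response rate, contacts needed = 268 / 0.85 ≈ 315.29 → 316.

316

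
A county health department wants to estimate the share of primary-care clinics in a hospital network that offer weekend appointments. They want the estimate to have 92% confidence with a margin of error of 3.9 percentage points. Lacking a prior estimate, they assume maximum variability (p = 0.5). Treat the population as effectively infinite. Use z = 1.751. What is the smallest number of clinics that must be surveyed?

With p = 0.5, p(1−p) = 0.25.
n = z²·p(1−p)/E² = 1.751² × 0.2500 / 0.039² = 3.0660 × 0.2500 / 0.001521 ≈ 503.94.
Rounding up gives n = 504.

504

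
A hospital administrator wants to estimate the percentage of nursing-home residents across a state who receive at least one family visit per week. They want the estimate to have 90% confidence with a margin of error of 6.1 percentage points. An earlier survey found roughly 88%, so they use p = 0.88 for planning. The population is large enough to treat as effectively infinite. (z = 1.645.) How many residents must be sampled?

With p = 0.88, p(1−p) = 0.1056.
n = z²·p(1−p)/E² = 1.645² × 0.1056 / 0.061² = 2.7060 × 0.1056 / 0.003721 ≈ 76.80.
Rounding up gives n = 77.

77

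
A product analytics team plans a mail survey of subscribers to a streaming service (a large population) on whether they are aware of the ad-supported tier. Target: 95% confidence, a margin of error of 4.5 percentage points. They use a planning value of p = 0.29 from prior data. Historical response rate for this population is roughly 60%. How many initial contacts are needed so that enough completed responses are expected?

652

For 95% confidence, z = 1.960.
Completed interviews needed: n₀ = 1.960² × 0.2059 / 0.045² ≈ 390.61 → 391.
At a 60% response rate, contacts needed = 391 / 0.60 ≈ 651.67 → 652.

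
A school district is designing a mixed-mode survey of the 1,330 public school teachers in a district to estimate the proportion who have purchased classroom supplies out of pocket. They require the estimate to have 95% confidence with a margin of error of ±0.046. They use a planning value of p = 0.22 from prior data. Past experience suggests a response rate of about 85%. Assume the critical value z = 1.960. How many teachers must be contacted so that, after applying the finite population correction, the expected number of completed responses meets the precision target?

298

Completed interviews needed (unadjusted): n₀ = 1.960² × 0.1716 / 0.046² ≈ 311.54 → 312.
FPC for N = 1,330: n = 312 / (1 + 311/1330) = 312 / 1.2338 ≈ 252.87 → 253.
At an 85% response rate, contacts needed = 253 / 0.85 ≈ 297.65 → 298.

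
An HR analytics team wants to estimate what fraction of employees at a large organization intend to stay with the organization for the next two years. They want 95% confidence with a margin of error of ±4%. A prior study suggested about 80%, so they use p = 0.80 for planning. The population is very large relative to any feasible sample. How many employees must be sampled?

For 95% confidence, z = 1.960.
With p = 0.80, p(1−p) = 0.1600.
n = z²·p(1−p)/E² = 1.960² × 0.1600 / 0.040² = 3.8416 × 0.1600 / 0.001600 ≈ 384.16.
Rounding up gives n = 385.

385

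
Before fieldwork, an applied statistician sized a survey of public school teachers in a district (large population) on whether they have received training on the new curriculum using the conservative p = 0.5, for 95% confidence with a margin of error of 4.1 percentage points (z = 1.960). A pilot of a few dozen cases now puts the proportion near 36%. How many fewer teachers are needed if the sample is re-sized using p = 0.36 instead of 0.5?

Conservative (p = 0.5): n = 1.960² × 0.25 / 0.041² ≈ 571.33 → 572.
Using p = 0.36: p(1−p) = 0.2304, so n = 1.960² × 0.2304 / 0.041² ≈ 526.53 → 527.
Reduction: 572 − 527 = 45.

45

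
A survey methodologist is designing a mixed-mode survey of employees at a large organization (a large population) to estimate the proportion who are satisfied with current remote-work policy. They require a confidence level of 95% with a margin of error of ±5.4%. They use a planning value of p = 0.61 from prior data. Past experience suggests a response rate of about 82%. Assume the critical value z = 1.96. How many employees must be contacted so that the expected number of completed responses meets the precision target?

383

Completed interviews needed: n₀ = 1.96² × 0.2379 / 0.054² ≈ 313.41 → 314.
At an 82% response rate, contacts needed = 314 / 0.82 ≈ 382.93 → 383.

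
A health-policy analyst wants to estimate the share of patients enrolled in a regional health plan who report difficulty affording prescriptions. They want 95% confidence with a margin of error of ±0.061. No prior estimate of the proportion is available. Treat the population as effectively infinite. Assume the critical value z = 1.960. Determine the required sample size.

With no prior estimate, use p = 0.5, giving p(1−p) = 0.25.
n = z²·p(1−p)/E² = 1.960² × 0.2500 / 0.061² = 3.8416 × 0.2500 / 0.003721 ≈ 258.10.
Rounding up gives n = 259.

259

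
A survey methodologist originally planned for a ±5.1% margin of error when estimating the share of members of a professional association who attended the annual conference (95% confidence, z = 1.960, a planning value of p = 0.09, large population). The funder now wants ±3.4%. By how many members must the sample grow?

152

At ±5.1%: n = 1.960² × 0.0819 / 0.051² ≈ 120.96 → 121.
At ±3.4%: n = 1.960² × 0.0819 / 0.034² ≈ 272.17 → 273.
Additional respondents: 273 − 121 = 152.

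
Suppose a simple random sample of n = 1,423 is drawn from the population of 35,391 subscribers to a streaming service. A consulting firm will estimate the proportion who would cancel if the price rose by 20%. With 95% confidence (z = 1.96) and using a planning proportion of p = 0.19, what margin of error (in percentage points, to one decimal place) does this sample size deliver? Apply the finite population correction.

2.0

Finite-population factor: (N−n)/(N−1) = (35391−1423)/(35391−1) = 0.9598.
SE(p̂) = √[p(1−p)/n · (N−n)/(N−1)] = √[0.1539/1423 × 0.9598] = 0.01019.
E = z × SE = 1.96 × 0.01019 = 0.01997 ≈ 2.0 percentage points.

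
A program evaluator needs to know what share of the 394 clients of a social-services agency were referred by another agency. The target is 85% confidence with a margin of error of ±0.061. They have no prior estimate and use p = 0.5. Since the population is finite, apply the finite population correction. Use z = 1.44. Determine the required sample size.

Unadjusted: n₀ = 1.44² × 0.50 × 0.50 / 0.061² ≈ 139.32, so n₀ = 140.
Finite population correction with N = 394: n = n₀ / (1 + (n₀−1)/N) = 140 / (1 + 139/394) = 140 / 1.3528 ≈ 103.49.
Rounding up, n = 104.

104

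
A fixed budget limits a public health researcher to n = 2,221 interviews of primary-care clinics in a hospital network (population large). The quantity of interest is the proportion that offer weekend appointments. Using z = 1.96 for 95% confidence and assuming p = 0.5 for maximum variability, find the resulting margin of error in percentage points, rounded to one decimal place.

2.1

SE(p̂) = √[p(1−p)/n] = √[0.2500/2221] = 0.01061.
E = z × SE = 1.96 × 0.01061 = 0.02079, or 2.1 percentage points.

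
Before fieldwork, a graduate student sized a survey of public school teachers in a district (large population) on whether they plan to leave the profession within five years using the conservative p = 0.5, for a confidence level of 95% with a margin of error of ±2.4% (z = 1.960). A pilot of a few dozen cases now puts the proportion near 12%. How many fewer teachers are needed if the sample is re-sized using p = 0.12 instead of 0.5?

Conservative (p = 0.5): n = 1.960² × 0.25 / 0.024² ≈ 1667.36 → 1668.
Using p = 0.12: p(1−p) = 0.1056, so n = 1.960² × 0.1056 / 0.024² ≈ 704.29 → 705.
Reduction: 1668 − 705 = 963.

963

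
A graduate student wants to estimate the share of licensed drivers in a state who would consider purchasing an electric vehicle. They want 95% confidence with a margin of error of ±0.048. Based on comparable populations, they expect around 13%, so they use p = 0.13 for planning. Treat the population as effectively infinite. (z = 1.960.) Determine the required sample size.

With p = 0.13, p(1−p) = 0.1131.
n = z²·p(1−p)/E² = 1.960² × 0.1131 / 0.048² = 3.8416 × 0.1131 / 0.002304 ≈ 188.58.
Rounding up gives n = 189.

189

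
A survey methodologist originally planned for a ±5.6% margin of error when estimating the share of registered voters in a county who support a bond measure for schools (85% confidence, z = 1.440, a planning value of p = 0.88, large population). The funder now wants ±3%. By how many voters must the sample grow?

174

At ±5.6%: n = 1.440² × 0.1056 / 0.056² ≈ 69.83 → 70.
At ±3%: n = 1.440² × 0.1056 / 0.030² ≈ 243.30 → 244.
Additional respondents: 244 − 70 = 174.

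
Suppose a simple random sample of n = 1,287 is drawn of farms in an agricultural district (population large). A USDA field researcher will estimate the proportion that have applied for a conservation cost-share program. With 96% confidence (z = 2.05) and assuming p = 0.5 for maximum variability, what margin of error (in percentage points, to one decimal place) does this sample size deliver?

2.9

SE(p̂) = √[p(1−p)/n] = √[0.2500/1287] = 0.01394.
E = z × SE = 2.05 × 0.01394 = 0.02857, or 2.9 percentage points.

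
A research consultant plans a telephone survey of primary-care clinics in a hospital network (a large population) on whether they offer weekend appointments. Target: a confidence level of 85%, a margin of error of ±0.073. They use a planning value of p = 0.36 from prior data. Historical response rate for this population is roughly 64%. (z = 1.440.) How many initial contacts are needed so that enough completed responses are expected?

Completed interviews needed: n₀ = 1.440² × 0.2304 / 0.073² ≈ 89.65 → 90.
At a 64% response rate, contacts needed = 90 / 0.64 ≈ 140.62 → 141.

141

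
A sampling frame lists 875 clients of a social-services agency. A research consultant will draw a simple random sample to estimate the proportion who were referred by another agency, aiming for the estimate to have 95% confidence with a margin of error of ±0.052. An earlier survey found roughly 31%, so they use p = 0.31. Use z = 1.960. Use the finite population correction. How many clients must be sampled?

226

Unadjusted: n₀ = 1.960² × 0.31 × 0.69 / 0.052² ≈ 303.89, so n₀ = 304.
Finite population correction with N = 875: n = n₀ / (1 + (n₀−1)/N) = 304 / (1 + 303/875) = 304 / 1.3463 ≈ 225.81.
Rounding up, n = 226.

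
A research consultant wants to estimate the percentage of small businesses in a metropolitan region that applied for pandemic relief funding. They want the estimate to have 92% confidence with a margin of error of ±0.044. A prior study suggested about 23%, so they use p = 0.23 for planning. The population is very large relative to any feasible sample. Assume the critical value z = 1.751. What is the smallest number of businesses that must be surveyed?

With p = 0.23, p(1−p) = 0.1771.
n = z²·p(1−p)/E² = 1.751² × 0.1771 / 0.044² = 3.0660 × 0.1771 / 0.001936 ≈ 280.47.
Rounding up gives n = 281.

281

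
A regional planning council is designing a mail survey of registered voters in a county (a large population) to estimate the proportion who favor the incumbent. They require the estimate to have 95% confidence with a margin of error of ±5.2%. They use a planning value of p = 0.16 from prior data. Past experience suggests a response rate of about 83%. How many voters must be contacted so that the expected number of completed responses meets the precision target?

231

For 95% confidence, z = 1.960.
Completed interviews needed: n₀ = 1.960² × 0.1344 / 0.052² ≈ 190.94 → 191.
At an 83% response rate, contacts needed = 191 / 0.83 ≈ 230.12 → 231.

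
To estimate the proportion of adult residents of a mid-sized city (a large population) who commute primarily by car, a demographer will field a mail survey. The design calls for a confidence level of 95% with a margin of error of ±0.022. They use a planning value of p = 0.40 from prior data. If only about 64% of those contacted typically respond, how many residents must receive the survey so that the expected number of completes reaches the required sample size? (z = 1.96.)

2977

Completed interviews needed: n₀ = 1.96² × 0.2400 / 0.022² ≈ 1904.93 → 1905.
At a 64% response rate, contacts needed = 1905 / 0.64 ≈ 2976.56 → 2977.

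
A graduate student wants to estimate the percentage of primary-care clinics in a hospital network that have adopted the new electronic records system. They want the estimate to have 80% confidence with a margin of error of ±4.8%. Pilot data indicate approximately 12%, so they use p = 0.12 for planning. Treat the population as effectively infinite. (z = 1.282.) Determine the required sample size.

With p = 0.12, p(1−p) = 0.1056.
n = z²·p(1−p)/E² = 1.282² × 0.1056 / 0.048² = 1.6435 × 0.1056 / 0.002304 ≈ 75.33.
Rounding up gives n = 76.

76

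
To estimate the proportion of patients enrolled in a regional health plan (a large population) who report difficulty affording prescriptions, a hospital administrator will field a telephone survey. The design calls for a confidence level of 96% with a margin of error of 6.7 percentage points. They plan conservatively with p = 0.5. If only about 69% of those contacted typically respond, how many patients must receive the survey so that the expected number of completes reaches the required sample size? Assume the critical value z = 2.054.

341

Completed interviews needed: n₀ = 2.054² × 0.2500 / 0.067² ≈ 234.96 → 235.
At a 69% response rate, contacts needed = 235 / 0.69 ≈ 340.58 → 341.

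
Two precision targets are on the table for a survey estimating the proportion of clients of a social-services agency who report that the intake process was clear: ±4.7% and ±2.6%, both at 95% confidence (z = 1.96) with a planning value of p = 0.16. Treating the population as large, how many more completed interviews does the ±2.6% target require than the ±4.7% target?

At ±4.7%: n = 1.96² × 0.1344 / 0.047² ≈ 233.73 → 234.
At ±2.6%: n = 1.96² × 0.1344 / 0.026² ≈ 763.77 → 764.
Additional respondents: 764 − 234 = 530.

530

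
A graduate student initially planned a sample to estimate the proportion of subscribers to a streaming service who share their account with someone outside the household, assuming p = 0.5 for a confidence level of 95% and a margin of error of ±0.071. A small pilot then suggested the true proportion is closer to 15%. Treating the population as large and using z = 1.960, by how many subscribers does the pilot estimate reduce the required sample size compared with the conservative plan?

Conservative (p = 0.5): n = 1.960² × 0.25 / 0.071² ≈ 190.52 → 191.
Using p = 0.15: p(1−p) = 0.1275, so n = 1.960² × 0.1275 / 0.071² ≈ 97.16 → 98.
Reduction: 191 − 98 = 93.

93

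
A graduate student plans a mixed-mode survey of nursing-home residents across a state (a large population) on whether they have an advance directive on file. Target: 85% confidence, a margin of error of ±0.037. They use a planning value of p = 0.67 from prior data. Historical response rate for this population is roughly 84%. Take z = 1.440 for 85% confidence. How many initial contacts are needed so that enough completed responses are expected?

399

Completed interviews needed: n₀ = 1.440² × 0.2211 / 0.037² ≈ 334.90 → 335.
At an 84% response rate, contacts needed = 335 / 0.84 ≈ 398.81 → 399.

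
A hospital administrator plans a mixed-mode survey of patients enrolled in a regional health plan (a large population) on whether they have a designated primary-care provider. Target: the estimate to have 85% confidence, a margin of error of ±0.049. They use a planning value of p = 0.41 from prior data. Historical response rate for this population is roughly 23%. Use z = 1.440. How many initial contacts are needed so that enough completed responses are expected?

Completed interviews needed: n₀ = 1.440² × 0.2419 / 0.049² ≈ 208.91 → 209.
At a 23% response rate, contacts needed = 209 / 0.23 ≈ 908.70 → 909.

909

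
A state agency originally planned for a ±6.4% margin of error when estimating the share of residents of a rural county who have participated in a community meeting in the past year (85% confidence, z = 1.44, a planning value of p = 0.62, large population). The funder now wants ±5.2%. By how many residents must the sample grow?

61

At ±6.4%: n = 1.44² × 0.2356 / 0.064² ≈ 119.27 → 120.
At ±5.2%: n = 1.44² × 0.2356 / 0.052² ≈ 180.67 → 181.
Additional respondents: 181 − 120 = 61.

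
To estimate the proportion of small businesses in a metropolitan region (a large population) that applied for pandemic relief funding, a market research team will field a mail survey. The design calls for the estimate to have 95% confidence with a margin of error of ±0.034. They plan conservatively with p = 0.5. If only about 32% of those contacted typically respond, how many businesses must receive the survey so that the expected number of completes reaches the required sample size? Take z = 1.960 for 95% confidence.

Completed interviews needed: n₀ = 1.960² × 0.2500 / 0.034² ≈ 830.80 → 831.
At a 32% response rate, contacts needed = 831 / 0.32 ≈ 2596.88 → 2597.

2597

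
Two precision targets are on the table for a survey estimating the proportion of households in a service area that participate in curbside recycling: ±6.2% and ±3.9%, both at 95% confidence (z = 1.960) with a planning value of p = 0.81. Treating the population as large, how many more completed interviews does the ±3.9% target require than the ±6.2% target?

At ±6.2%: n = 1.960² × 0.1539 / 0.062² ≈ 153.80 → 154.
At ±3.9%: n = 1.960² × 0.1539 / 0.039² ≈ 388.71 → 389.
Additional respondents: 389 − 154 = 235.

235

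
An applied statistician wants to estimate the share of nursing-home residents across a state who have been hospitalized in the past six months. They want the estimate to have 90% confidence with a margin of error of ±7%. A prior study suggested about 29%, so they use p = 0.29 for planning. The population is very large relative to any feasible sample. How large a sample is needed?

114

For 90% confidence, z = 1.645.
With p = 0.29, p(1−p) = 0.2059.
n = z²·p(1−p)/E² = 1.645² × 0.2059 / 0.070² = 2.7060 × 0.2059 / 0.004900 ≈ 113.71.
Rounding up gives n = 114.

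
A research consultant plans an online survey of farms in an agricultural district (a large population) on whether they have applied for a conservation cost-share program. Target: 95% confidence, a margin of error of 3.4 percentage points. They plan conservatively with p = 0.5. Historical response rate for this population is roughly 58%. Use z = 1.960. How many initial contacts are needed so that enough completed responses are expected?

Completed interviews needed: n₀ = 1.960² × 0.2500 / 0.034² ≈ 830.80 → 831.
At a 58% response rate, contacts needed = 831 / 0.58 ≈ 1432.76 → 1433.

1433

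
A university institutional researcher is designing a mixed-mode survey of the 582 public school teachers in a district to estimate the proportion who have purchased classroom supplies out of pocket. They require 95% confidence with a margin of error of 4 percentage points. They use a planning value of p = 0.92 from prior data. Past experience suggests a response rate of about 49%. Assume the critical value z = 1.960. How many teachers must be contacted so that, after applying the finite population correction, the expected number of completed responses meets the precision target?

278

Completed interviews needed (unadjusted): n₀ = 1.960² × 0.0736 / 0.040² ≈ 176.71 → 177.
FPC for N = 582: n = 177 / (1 + 176/582) = 177 / 1.3024 ≈ 135.90 → 136.
At a 49% response rate, contacts needed = 136 / 0.49 ≈ 277.55 → 278.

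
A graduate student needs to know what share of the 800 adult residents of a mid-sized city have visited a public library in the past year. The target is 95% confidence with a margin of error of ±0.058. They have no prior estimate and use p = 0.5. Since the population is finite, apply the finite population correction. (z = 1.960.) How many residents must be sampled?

Unadjusted: n₀ = 1.960² × 0.50 × 0.50 / 0.058² ≈ 285.49, so n₀ = 286.
Finite population correction with N = 800: n = n₀ / (1 + (n₀−1)/N) = 286 / (1 + 285/800) = 286 / 1.3562 ≈ 210.88.
Rounding up, n = 211.

211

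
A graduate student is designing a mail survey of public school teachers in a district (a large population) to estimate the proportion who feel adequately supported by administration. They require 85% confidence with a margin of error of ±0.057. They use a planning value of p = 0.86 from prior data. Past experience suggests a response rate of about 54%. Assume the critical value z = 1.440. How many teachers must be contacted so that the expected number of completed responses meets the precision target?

143

Completed interviews needed: n₀ = 1.440² × 0.1204 / 0.057² ≈ 76.84 → 77.
At a 54% response rate, contacts needed = 77 / 0.54 ≈ 142.59 → 143.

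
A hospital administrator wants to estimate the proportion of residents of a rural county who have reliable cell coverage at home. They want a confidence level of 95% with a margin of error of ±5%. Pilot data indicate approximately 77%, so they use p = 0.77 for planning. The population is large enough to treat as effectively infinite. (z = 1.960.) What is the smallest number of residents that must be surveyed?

With p = 0.77, p(1−p) = 0.1771.
n = z²·p(1−p)/E² = 1.960² × 0.1771 / 0.050² = 3.8416 × 0.1771 / 0.002500 ≈ 272.14.
Rounding up gives n = 273.

273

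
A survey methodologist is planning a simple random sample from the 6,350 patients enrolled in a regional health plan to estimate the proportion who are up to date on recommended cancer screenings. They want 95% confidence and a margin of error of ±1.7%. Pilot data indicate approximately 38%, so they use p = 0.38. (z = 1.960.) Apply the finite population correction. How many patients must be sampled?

2098

Unadjusted: n₀ = 1.960² × 0.38 × 0.62 / 0.017² ≈ 3131.77, so n₀ = 3132.
Finite population correction with N = 6,350: n = n₀ / (1 + (n₀−1)/N) = 3132 / (1 + 3131/6350) = 3132 / 1.4931 ≈ 2097.69.
Rounding up, n = 2098.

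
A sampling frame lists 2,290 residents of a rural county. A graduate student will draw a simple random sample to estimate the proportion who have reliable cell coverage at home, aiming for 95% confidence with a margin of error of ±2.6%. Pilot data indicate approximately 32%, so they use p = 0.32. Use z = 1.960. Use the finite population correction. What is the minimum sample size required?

804

Unadjusted: n₀ = 1.960² × 0.32 × 0.68 / 0.026² ≈ 1236.59, so n₀ = 1237.
Finite population correction with N = 2,290: n = n₀ / (1 + (n₀−1)/N) = 1237 / (1 + 1236/2290) = 1237 / 1.5397 ≈ 803.38.
Rounding up, n = 804.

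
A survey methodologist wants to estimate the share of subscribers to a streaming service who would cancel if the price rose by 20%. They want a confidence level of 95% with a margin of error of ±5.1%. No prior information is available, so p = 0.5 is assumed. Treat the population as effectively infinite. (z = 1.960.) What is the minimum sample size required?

370

With p = 0.5, p(1−p) = 0.25.
n = z²·p(1−p)/E² = 1.960² × 0.2500 / 0.051² = 3.8416 × 0.2500 / 0.002601 ≈ 369.24.
Rounding up gives n = 370.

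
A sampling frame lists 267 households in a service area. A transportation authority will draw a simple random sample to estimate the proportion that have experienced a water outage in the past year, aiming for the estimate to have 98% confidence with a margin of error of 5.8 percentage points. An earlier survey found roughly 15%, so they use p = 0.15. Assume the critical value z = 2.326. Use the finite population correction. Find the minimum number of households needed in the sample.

Unadjusted: n₀ = 2.326² × 0.15 × 0.85 / 0.058² ≈ 205.06, so n₀ = 206.
Finite population correction with N = 267: n = n₀ / (1 + (n₀−1)/N) = 206 / (1 + 205/267) = 206 / 1.7678 ≈ 116.53.
Rounding up, n = 117.

117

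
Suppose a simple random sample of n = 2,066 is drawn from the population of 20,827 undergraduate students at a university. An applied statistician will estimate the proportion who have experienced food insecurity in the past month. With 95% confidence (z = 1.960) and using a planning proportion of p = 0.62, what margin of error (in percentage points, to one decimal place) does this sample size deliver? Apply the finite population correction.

Finite-population factor: (N−n)/(N−1) = (20827−2066)/(20827−1) = 0.9008.
SE(p̂) = √[p(1−p)/n · (N−n)/(N−1)] = √[0.2356/2066 × 0.9008] = 0.01014.
E = z × SE = 1.960 × 0.01014 = 0.01987 ≈ 2.0 percentage points.

2.0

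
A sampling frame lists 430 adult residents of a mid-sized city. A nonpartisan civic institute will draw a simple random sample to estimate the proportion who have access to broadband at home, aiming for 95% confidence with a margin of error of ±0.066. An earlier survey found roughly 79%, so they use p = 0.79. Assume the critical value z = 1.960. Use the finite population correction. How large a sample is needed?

110

Unadjusted: n₀ = 1.960² × 0.79 × 0.21 / 0.066² ≈ 146.31, so n₀ = 147.
Finite population correction with N = 430: n = n₀ / (1 + (n₀−1)/N) = 147 / (1 + 146/430) = 147 / 1.3395 ≈ 109.74.
Rounding up, n = 110.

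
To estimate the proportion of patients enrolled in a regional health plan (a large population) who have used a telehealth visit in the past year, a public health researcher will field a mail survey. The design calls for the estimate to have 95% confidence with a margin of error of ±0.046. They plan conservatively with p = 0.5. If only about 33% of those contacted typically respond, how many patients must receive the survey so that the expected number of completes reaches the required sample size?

For 95% confidence, z = 1.960.
Completed interviews needed: n₀ = 1.960² × 0.2500 / 0.046² ≈ 453.88 → 454.
At a 33% response rate, contacts needed = 454 / 0.33 ≈ 1375.76 → 1376.

1376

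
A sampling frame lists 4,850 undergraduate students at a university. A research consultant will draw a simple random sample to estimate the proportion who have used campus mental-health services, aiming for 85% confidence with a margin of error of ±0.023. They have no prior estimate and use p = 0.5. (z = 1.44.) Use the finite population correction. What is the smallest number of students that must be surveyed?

816

Unadjusted: n₀ = 1.44² × 0.50 × 0.50 / 0.023² ≈ 979.96, so n₀ = 980.
Finite population correction with N = 4,850: n = n₀ / (1 + (n₀−1)/N) = 980 / (1 + 979/4850) = 980 / 1.2019 ≈ 815.41.
Rounding up, n = 816.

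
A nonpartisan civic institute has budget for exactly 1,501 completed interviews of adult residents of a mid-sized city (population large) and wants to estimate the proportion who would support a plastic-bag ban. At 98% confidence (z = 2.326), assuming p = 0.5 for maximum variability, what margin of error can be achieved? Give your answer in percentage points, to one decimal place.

SE(p̂) = √[p(1−p)/n] = √[0.2500/1501] = 0.01291.
E = z × SE = 2.326 × 0.01291 = 0.03002, or 3.0 percentage points.

3.0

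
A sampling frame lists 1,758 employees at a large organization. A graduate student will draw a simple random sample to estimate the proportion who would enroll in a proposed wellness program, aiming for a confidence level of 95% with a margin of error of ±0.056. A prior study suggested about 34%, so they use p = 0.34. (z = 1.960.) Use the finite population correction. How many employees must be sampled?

238

Unadjusted: n₀ = 1.960² × 0.34 × 0.66 / 0.056² ≈ 274.89, so n₀ = 275.
Finite population correction with N = 1,758: n = n₀ / (1 + (n₀−1)/N) = 275 / (1 + 274/1758) = 275 / 1.1559 ≈ 237.92.
Rounding up, n = 238.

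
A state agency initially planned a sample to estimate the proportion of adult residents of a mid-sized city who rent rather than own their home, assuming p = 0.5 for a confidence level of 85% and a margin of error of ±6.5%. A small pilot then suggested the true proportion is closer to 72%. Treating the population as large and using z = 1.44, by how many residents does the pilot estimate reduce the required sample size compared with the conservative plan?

24

Conservative (p = 0.5): n = 1.44² × 0.25 / 0.065² ≈ 122.70 → 123.
Using p = 0.72: p(1−p) = 0.2016, so n = 1.44² × 0.2016 / 0.065² ≈ 98.94 → 99.
Reduction: 123 − 99 = 24.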